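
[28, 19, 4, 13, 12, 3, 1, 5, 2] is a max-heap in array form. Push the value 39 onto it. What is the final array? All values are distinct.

append 39 at index 9 → [28, 19, 4, 13, 12, 3, 1, 5, 2, 39]
39 > parent 12 at index 4, swap → [28, 19, 4, 13, 39, 3, 1, 5, 2, 12]
39 > parent 19 at index 1, swap → [28, 39, 4, 13, 19, 3, 1, 5, 2, 12]
39 > parent 28 at index 0, swap → [39, 28, 4, 13, 19, 3, 1, 5, 2, 12]

[39, 28, 4, 13, 19, 3, 1, 5, 2, 12]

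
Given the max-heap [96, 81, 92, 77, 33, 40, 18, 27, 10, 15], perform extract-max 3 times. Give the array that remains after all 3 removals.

extract-max #1 returns 96:
  remove root 96; move last element 15 to root → [15, 81, 92, 77, 33, 40, 18, 27, 10]
  15 vs larger child 92 at index 2, swap → [92, 81, 15, 77, 33, 40, 18, 27, 10]
  15 vs larger child 40 at index 5, swap → [92, 81, 40, 77, 33, 15, 18, 27, 10]
extract-max #2 returns 92:
  remove root 92; move last element 10 to root → [10, 81, 40, 77, 33, 15, 18, 27]
  10 vs larger child 81 at index 1, swap → [81, 10, 40, 77, 33, 15, 18, 27]
  10 vs larger child 77 at index 3, swap → [81, 77, 40, 10, 33, 15, 18, 27]
  10 vs only child 27 at index 7, swap → [81, 77, 40, 27, 33, 15, 18, 10]
extract-max #3 returns 81:
  remove root 81; move last element 10 to root → [10, 77, 40, 27, 33, 15, 18]
  10 vs larger child 77 at index 1, swap → [77, 10, 40, 27, 33, 15, 18]
  10 vs larger child 33 at index 4, swap → [77, 33, 40, 27, 10, 15, 18]

[77, 33, 40, 27, 10, 15, 18]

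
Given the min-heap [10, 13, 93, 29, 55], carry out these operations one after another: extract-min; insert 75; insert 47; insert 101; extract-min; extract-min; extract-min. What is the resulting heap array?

[55, 75, 93, 101]

extract-min → returns 10:
  remove root 10; move last element 55 to root → [55, 13, 93, 29]
  55 vs smaller child 13 at index 1, swap → [13, 55, 93, 29]
  55 vs only child 29 at index 3, swap → [13, 29, 93, 55]
insert 75:
  append 75 at index 4 → [13, 29, 93, 55, 75] (no swap needed)
insert 47:
  append 47 at index 5 → [13, 29, 93, 55, 75, 47]
  47 < parent 93 at index 2, swap → [13, 29, 47, 55, 75, 93]
insert 101:
  append 101 at index 6 → [13, 29, 47, 55, 75, 93, 101] (no swap needed)
extract-min → returns 13:
  remove root 13; move last element 101 to root → [101, 29, 47, 55, 75, 93]
  101 vs smaller child 29 at index 1, swap → [29, 101, 47, 55, 75, 93]
  101 vs smaller child 55 at index 3, swap → [29, 55, 47, 101, 75, 93]
extract-min → returns 29:
  remove root 29; move last element 93 to root → [93, 55, 47, 101, 75]
  93 vs smaller child 47 at index 2, swap → [47, 55, 93, 101, 75]
extract-min → returns 47:
  remove root 47; move last element 75 to root → [75, 55, 93, 101]
  75 vs smaller child 55 at index 1, swap → [55, 75, 93, 101]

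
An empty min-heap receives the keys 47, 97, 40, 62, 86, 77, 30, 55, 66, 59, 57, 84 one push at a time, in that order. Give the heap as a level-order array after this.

[30, 55, 40, 62, 57, 77, 47, 97, 66, 86, 59, 84]

Insert 47:
  append 47 at index 0 → [47] (no swap needed)
Insert 97:
  append 97 at index 1 → [47, 97] (no swap needed)
Insert 40:
  append 40 at index 2 → [47, 97, 40]
  40 < parent 47 at index 0, swap → [40, 97, 47]
Insert 62:
  append 62 at index 3 → [40, 97, 47, 62]
  62 < parent 97 at index 1, swap → [40, 62, 47, 97]
Insert 86:
  append 86 at index 4 → [40, 62, 47, 97, 86] (no swap needed)
Insert 77:
  append 77 at index 5 → [40, 62, 47, 97, 86, 77] (no swap needed)
Insert 30:
  append 30 at index 6 → [40, 62, 47, 97, 86, 77, 30]
  30 < parent 47 at index 2, swap → [40, 62, 30, 97, 86, 77, 47]
  30 < parent 40 at index 0, swap → [30, 62, 40, 97, 86, 77, 47]
Insert 55:
  append 55 at index 7 → [30, 62, 40, 97, 86, 77, 47, 55]
  55 < parent 97 at index 3, swap → [30, 62, 40, 55, 86, 77, 47, 97]
  55 < parent 62 at index 1, swap → [30, 55, 40, 62, 86, 77, 47, 97]
Insert 66:
  append 66 at index 8 → [30, 55, 40, 62, 86, 77, 47, 97, 66] (no swap needed)
Insert 59:
  append 59 at index 9 → [30, 55, 40, 62, 86, 77, 47, 97, 66, 59]
  59 < parent 86 at index 4, swap → [30, 55, 40, 62, 59, 77, 47, 97, 66, 86]
Insert 57:
  append 57 at index 10 → [30, 55, 40, 62, 59, 77, 47, 97, 66, 86, 57]
  57 < parent 59 at index 4, swap → [30, 55, 40, 62, 57, 77, 47, 97, 66, 86, 59]
Insert 84:
  append 84 at index 11 → [30, 55, 40, 62, 57, 77, 47, 97, 66, 86, 59, 84] (no swap needed)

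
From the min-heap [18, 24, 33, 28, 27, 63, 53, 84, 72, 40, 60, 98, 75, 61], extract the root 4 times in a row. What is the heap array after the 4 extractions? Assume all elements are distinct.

extract-min #1 returns 18:
  remove root 18; move last element 61 to root → [61, 24, 33, 28, 27, 63, 53, 84, 72, 40, 60, 98, 75]
  61 vs smaller child 24 at index 1, swap → [24, 61, 33, 28, 27, 63, 53, 84, 72, 40, 60, 98, 75]
  61 vs smaller child 27 at index 4, swap → [24, 27, 33, 28, 61, 63, 53, 84, 72, 40, 60, 98, 75]
  61 vs smaller child 40 at index 9, swap → [24, 27, 33, 28, 40, 63, 53, 84, 72, 61, 60, 98, 75]
extract-min #2 returns 24:
  remove root 24; move last element 75 to root → [75, 27, 33, 28, 40, 63, 53, 84, 72, 61, 60, 98]
  75 vs smaller child 27 at index 1, swap → [27, 75, 33, 28, 40, 63, 53, 84, 72, 61, 60, 98]
  75 vs smaller child 28 at index 3, swap → [27, 28, 33, 75, 40, 63, 53, 84, 72, 61, 60, 98]
  75 vs smaller child 72 at index 8, swap → [27, 28, 33, 72, 40, 63, 53, 84, 75, 61, 60, 98]
extract-min #3 returns 27:
  remove root 27; move last element 98 to root → [98, 28, 33, 72, 40, 63, 53, 84, 75, 61, 60]
  98 vs smaller child 28 at index 1, swap → [28, 98, 33, 72, 40, 63, 53, 84, 75, 61, 60]
  98 vs smaller child 40 at index 4, swap → [28, 40, 33, 72, 98, 63, 53, 84, 75, 61, 60]
  98 vs smaller child 60 at index 10, swap → [28, 40, 33, 72, 60, 63, 53, 84, 75, 61, 98]
extract-min #4 returns 28:
  remove root 28; move last element 98 to root → [98, 40, 33, 72, 60, 63, 53, 84, 75, 61]
  98 vs smaller child 33 at index 2, swap → [33, 40, 98, 72, 60, 63, 53, 84, 75, 61]
  98 vs smaller child 53 at index 6, swap → [33, 40, 53, 72, 60, 63, 98, 84, 75, 61]

[33, 40, 53, 72, 60, 63, 98, 84, 75, 61]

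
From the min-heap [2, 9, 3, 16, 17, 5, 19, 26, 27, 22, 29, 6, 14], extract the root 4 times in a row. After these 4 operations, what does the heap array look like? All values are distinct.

[9, 16, 14, 22, 17, 29, 19, 26, 27]

extract-min #1 returns 2:
  remove root 2; move last element 14 to root → [14, 9, 3, 16, 17, 5, 19, 26, 27, 22, 29, 6]
  14 vs smaller child 3 at index 2, swap → [3, 9, 14, 16, 17, 5, 19, 26, 27, 22, 29, 6]
  14 vs smaller child 5 at index 5, swap → [3, 9, 5, 16, 17, 14, 19, 26, 27, 22, 29, 6]
  14 vs only child 6 at index 11, swap → [3, 9, 5, 16, 17, 6, 19, 26, 27, 22, 29, 14]
extract-min #2 returns 3:
  remove root 3; move last element 14 to root → [14, 9, 5, 16, 17, 6, 19, 26, 27, 22, 29]
  14 vs smaller child 5 at index 2, swap → [5, 9, 14, 16, 17, 6, 19, 26, 27, 22, 29]
  14 vs smaller child 6 at index 5, swap → [5, 9, 6, 16, 17, 14, 19, 26, 27, 22, 29]
extract-min #3 returns 5:
  remove root 5; move last element 29 to root → [29, 9, 6, 16, 17, 14, 19, 26, 27, 22]
  29 vs smaller child 6 at index 2, swap → [6, 9, 29, 16, 17, 14, 19, 26, 27, 22]
  29 vs smaller child 14 at index 5, swap → [6, 9, 14, 16, 17, 29, 19, 26, 27, 22]
extract-min #4 returns 6:
  remove root 6; move last element 22 to root → [22, 9, 14, 16, 17, 29, 19, 26, 27]
  22 vs smaller child 9 at index 1, swap → [9, 22, 14, 16, 17, 29, 19, 26, 27]
  22 vs smaller child 16 at index 3, swap → [9, 16, 14, 22, 17, 29, 19, 26, 27]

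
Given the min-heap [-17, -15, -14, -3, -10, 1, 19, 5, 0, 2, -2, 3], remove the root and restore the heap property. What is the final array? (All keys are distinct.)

remove root -17; move last element 3 to root → [3, -15, -14, -3, -10, 1, 19, 5, 0, 2, -2]
3 vs smaller child -15 at index 1, swap → [-15, 3, -14, -3, -10, 1, 19, 5, 0, 2, -2]
3 vs smaller child -10 at index 4, swap → [-15, -10, -14, -3, 3, 1, 19, 5, 0, 2, -2]
3 vs smaller child -2 at index 10, swap → [-15, -10, -14, -3, -2, 1, 19, 5, 0, 2, 3]

[-15, -10, -14, -3, -2, 1, 19, 5, 0, 2, 3]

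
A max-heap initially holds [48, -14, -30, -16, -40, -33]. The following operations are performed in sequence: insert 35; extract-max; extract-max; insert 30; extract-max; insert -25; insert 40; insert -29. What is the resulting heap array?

[40, -16, -14, -29, -40, -30, -25, -33]

insert 35:
  append 35 at index 6 → [48, -14, -30, -16, -40, -33, 35]
  35 > parent -30 at index 2, swap → [48, -14, 35, -16, -40, -33, -30]
extract-max → returns 48:
  remove root 48; move last element -30 to root → [-30, -14, 35, -16, -40, -33]
  -30 vs larger child 35 at index 2, swap → [35, -14, -30, -16, -40, -33]
extract-max → returns 35:
  remove root 35; move last element -33 to root → [-33, -14, -30, -16, -40]
  -33 vs larger child -14 at index 1, swap → [-14, -33, -30, -16, -40]
  -33 vs larger child -16 at index 3, swap → [-14, -16, -30, -33, -40]
insert 30:
  append 30 at index 5 → [-14, -16, -30, -33, -40, 30]
  30 > parent -30 at index 2, swap → [-14, -16, 30, -33, -40, -30]
  30 > parent -14 at index 0, swap → [30, -16, -14, -33, -40, -30]
extract-max → returns 30:
  remove root 30; move last element -30 to root → [-30, -16, -14, -33, -40]
  -30 vs larger child -14 at index 2, swap → [-14, -16, -30, -33, -40]
insert -25:
  append -25 at index 5 → [-14, -16, -30, -33, -40, -25]
  -25 > parent -30 at index 2, swap → [-14, -16, -25, -33, -40, -30]
insert 40:
  append 40 at index 6 → [-14, -16, -25, -33, -40, -30, 40]
  40 > parent -25 at index 2, swap → [-14, -16, 40, -33, -40, -30, -25]
  40 > parent -14 at index 0, swap → [40, -16, -14, -33, -40, -30, -25]
insert -29:
  append -29 at index 7 → [40, -16, -14, -33, -40, -30, -25, -29]
  -29 > parent -33 at index 3, swap → [40, -16, -14, -29, -40, -30, -25, -33]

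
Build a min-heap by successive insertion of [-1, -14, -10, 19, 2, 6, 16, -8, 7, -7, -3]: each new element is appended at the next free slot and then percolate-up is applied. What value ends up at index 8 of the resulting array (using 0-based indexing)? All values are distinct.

Insert -1:
  append -1 at index 0 → [-1] (no swap needed)
Insert -14:
  append -14 at index 1 → [-1, -14]
  -14 < parent -1 at index 0, swap → [-14, -1]
Insert -10:
  append -10 at index 2 → [-14, -1, -10] (no swap needed)
Insert 19:
  append 19 at index 3 → [-14, -1, -10, 19] (no swap needed)
Insert 2:
  append 2 at index 4 → [-14, -1, -10, 19, 2] (no swap needed)
Insert 6:
  append 6 at index 5 → [-14, -1, -10, 19, 2, 6] (no swap needed)
Insert 16:
  append 16 at index 6 → [-14, -1, -10, 19, 2, 6, 16] (no swap needed)
Insert -8:
  append -8 at index 7 → [-14, -1, -10, 19, 2, 6, 16, -8]
  -8 < parent 19 at index 3, swap → [-14, -1, -10, -8, 2, 6, 16, 19]
  -8 < parent -1 at index 1, swap → [-14, -8, -10, -1, 2, 6, 16, 19]
Insert 7:
  append 7 at index 8 → [-14, -8, -10, -1, 2, 6, 16, 19, 7] (no swap needed)
Insert -7:
  append -7 at index 9 → [-14, -8, -10, -1, 2, 6, 16, 19, 7, -7]
  -7 < parent 2 at index 4, swap → [-14, -8, -10, -1, -7, 6, 16, 19, 7, 2]
Insert -3:
  append -3 at index 10 → [-14, -8, -10, -1, -7, 6, 16, 19, 7, 2, -3] (no swap needed)
resulting array: [-14, -8, -10, -1, -7, 6, 16, 19, 7, 2, -3]

7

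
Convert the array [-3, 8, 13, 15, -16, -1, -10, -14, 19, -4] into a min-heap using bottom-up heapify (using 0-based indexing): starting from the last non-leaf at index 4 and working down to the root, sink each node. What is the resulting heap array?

[-16, -14, -10, -3, -4, -1, 13, 15, 19, 8]

sift down from index 4: already satisfies heap property
sift down from index 3:
  15 vs smaller child -14 at index 7, swap → [-3, 8, 13, -14, -16, -1, -10, 15, 19, -4]
sift down from index 2:
  13 vs smaller child -10 at index 6, swap → [-3, 8, -10, -14, -16, -1, 13, 15, 19, -4]
sift down from index 1:
  8 vs smaller child -16 at index 4, swap → [-3, -16, -10, -14, 8, -1, 13, 15, 19, -4]
  8 vs only child -4 at index 9, swap → [-3, -16, -10, -14, -4, -1, 13, 15, 19, 8]
sift down from index 0:
  -3 vs smaller child -16 at index 1, swap → [-16, -3, -10, -14, -4, -1, 13, 15, 19, 8]
  -3 vs smaller child -14 at index 3, swap → [-16, -14, -10, -3, -4, -1, 13, 15, 19, 8]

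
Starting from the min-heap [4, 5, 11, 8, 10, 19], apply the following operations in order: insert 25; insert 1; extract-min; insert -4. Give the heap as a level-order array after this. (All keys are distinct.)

[-4, 4, 11, 5, 10, 19, 25, 8]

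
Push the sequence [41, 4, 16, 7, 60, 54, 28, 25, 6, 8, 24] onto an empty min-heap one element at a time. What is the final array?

Insert 41:
  append 41 at index 0 → [41] (no swap needed)
Insert 4:
  append 4 at index 1 → [41, 4]
  4 < parent 41 at index 0, swap → [4, 41]
Insert 16:
  append 16 at index 2 → [4, 41, 16] (no swap needed)
Insert 7:
  append 7 at index 3 → [4, 41, 16, 7]
  7 < parent 41 at index 1, swap → [4, 7, 16, 41]
Insert 60:
  append 60 at index 4 → [4, 7, 16, 41, 60] (no swap needed)
Insert 54:
  append 54 at index 5 → [4, 7, 16, 41, 60, 54] (no swap needed)
Insert 28:
  append 28 at index 6 → [4, 7, 16, 41, 60, 54, 28] (no swap needed)
Insert 25:
  append 25 at index 7 → [4, 7, 16, 41, 60, 54, 28, 25]
  25 < parent 41 at index 3, swap → [4, 7, 16, 25, 60, 54, 28, 41]
Insert 6:
  append 6 at index 8 → [4, 7, 16, 25, 60, 54, 28, 41, 6]
  6 < parent 25 at index 3, swap → [4, 7, 16, 6, 60, 54, 28, 41, 25]
  6 < parent 7 at index 1, swap → [4, 6, 16, 7, 60, 54, 28, 41, 25]
Insert 8:
  append 8 at index 9 → [4, 6, 16, 7, 60, 54, 28, 41, 25, 8]
  8 < parent 60 at index 4, swap → [4, 6, 16, 7, 8, 54, 28, 41, 25, 60]
Insert 24:
  append 24 at index 10 → [4, 6, 16, 7, 8, 54, 28, 41, 25, 60, 24] (no swap needed)

[4, 6, 16, 7, 8, 54, 28, 41, 25, 60, 24]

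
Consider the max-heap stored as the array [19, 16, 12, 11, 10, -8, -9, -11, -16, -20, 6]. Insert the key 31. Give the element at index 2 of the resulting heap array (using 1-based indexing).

16

append 31 at index 12 → [19, 16, 12, 11, 10, -8, -9, -11, -16, -20, 6, 31]
31 > parent -8 at index 6, swap → [19, 16, 12, 11, 10, 31, -9, -11, -16, -20, 6, -8]
31 > parent 12 at index 3, swap → [19, 16, 31, 11, 10, 12, -9, -11, -16, -20, 6, -8]
31 > parent 19 at index 1, swap → [31, 16, 19, 11, 10, 12, -9, -11, -16, -20, 6, -8]
resulting array: [31, 16, 19, 11, 10, 12, -9, -11, -16, -20, 6, -8]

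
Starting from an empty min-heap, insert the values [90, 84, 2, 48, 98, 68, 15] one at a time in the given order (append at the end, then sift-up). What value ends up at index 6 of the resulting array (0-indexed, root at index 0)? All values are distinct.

Insert 90:
  append 90 at index 0 → [90] (no swap needed)
Insert 84:
  append 84 at index 1 → [90, 84]
  84 < parent 90 at index 0, swap → [84, 90]
Insert 2:
  append 2 at index 2 → [84, 90, 2]
  2 < parent 84 at index 0, swap → [2, 90, 84]
Insert 48:
  append 48 at index 3 → [2, 90, 84, 48]
  48 < parent 90 at index 1, swap → [2, 48, 84, 90]
Insert 98:
  append 98 at index 4 → [2, 48, 84, 90, 98] (no swap needed)
Insert 68:
  append 68 at index 5 → [2, 48, 84, 90, 98, 68]
  68 < parent 84 at index 2, swap → [2, 48, 68, 90, 98, 84]
Insert 15:
  append 15 at index 6 → [2, 48, 68, 90, 98, 84, 15]
  15 < parent 68 at index 2, swap → [2, 48, 15, 90, 98, 84, 68]
resulting array: [2, 48, 15, 90, 98, 84, 68]

68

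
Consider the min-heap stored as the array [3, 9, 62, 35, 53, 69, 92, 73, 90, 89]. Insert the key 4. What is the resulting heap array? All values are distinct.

append 4 at index 10 → [3, 9, 62, 35, 53, 69, 92, 73, 90, 89, 4]
4 < parent 53 at index 4, swap → [3, 9, 62, 35, 4, 69, 92, 73, 90, 89, 53]
4 < parent 9 at index 1, swap → [3, 4, 62, 35, 9, 69, 92, 73, 90, 89, 53]

[3, 4, 62, 35, 9, 69, 92, 73, 90, 89, 53]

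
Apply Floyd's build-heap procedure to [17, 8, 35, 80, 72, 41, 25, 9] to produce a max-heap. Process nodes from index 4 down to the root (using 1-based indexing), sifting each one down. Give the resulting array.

[80, 72, 41, 9, 17, 35, 25, 8]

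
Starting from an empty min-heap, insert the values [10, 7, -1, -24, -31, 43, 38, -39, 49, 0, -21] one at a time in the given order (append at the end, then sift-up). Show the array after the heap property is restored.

Insert 10:
  append 10 at index 0 → [10] (no swap needed)
Insert 7:
  append 7 at index 1 → [10, 7]
  7 < parent 10 at index 0, swap → [7, 10]
Insert -1:
  append -1 at index 2 → [7, 10, -1]
  -1 < parent 7 at index 0, swap → [-1, 10, 7]
Insert -24:
  append -24 at index 3 → [-1, 10, 7, -24]
  -24 < parent 10 at index 1, swap → [-1, -24, 7, 10]
  -24 < parent -1 at index 0, swap → [-24, -1, 7, 10]
Insert -31:
  append -31 at index 4 → [-24, -1, 7, 10, -31]
  -31 < parent -1 at index 1, swap → [-24, -31, 7, 10, -1]
  -31 < parent -24 at index 0, swap → [-31, -24, 7, 10, -1]
Insert 43:
  append 43 at index 5 → [-31, -24, 7, 10, -1, 43] (no swap needed)
Insert 38:
  append 38 at index 6 → [-31, -24, 7, 10, -1, 43, 38] (no swap needed)
Insert -39:
  append -39 at index 7 → [-31, -24, 7, 10, -1, 43, 38, -39]
  -39 < parent 10 at index 3, swap → [-31, -24, 7, -39, -1, 43, 38, 10]
  -39 < parent -24 at index 1, swap → [-31, -39, 7, -24, -1, 43, 38, 10]
  -39 < parent -31 at index 0, swap → [-39, -31, 7, -24, -1, 43, 38, 10]
Insert 49:
  append 49 at index 8 → [-39, -31, 7, -24, -1, 43, 38, 10, 49] (no swap needed)
Insert 0:
  append 0 at index 9 → [-39, -31, 7, -24, -1, 43, 38, 10, 49, 0] (no swap needed)
Insert -21:
  append -21 at index 10 → [-39, -31, 7, -24, -1, 43, 38, 10, 49, 0, -21]
  -21 < parent -1 at index 4, swap → [-39, -31, 7, -24, -21, 43, 38, 10, 49, 0, -1]

[-39, -31, 7, -24, -21, 43, 38, 10, 49, 0, -1]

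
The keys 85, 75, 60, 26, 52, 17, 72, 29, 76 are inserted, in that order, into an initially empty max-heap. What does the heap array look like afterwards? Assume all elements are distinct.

[85, 76, 72, 75, 52, 17, 60, 26, 29]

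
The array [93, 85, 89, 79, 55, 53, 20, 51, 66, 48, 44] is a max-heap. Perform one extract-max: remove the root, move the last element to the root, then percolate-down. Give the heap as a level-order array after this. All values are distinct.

[89, 85, 53, 79, 55, 44, 20, 51, 66, 48]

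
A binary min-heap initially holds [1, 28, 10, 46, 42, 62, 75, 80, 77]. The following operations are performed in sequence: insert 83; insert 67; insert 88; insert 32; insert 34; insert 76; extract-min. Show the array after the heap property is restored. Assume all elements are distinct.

[10, 28, 32, 46, 42, 62, 34, 80, 77, 83, 67, 88, 76, 75]

insert 83:
  append 83 at index 9 → [1, 28, 10, 46, 42, 62, 75, 80, 77, 83] (no swap needed)
insert 67:
  append 67 at index 10 → [1, 28, 10, 46, 42, 62, 75, 80, 77, 83, 67] (no swap needed)
insert 88:
  append 88 at index 11 → [1, 28, 10, 46, 42, 62, 75, 80, 77, 83, 67, 88] (no swap needed)
insert 32:
  append 32 at index 12 → [1, 28, 10, 46, 42, 62, 75, 80, 77, 83, 67, 88, 32]
  32 < parent 62 at index 5, swap → [1, 28, 10, 46, 42, 32, 75, 80, 77, 83, 67, 88, 62]
insert 34:
  append 34 at index 13 → [1, 28, 10, 46, 42, 32, 75, 80, 77, 83, 67, 88, 62, 34]
  34 < parent 75 at index 6, swap → [1, 28, 10, 46, 42, 32, 34, 80, 77, 83, 67, 88, 62, 75]
insert 76:
  append 76 at index 14 → [1, 28, 10, 46, 42, 32, 34, 80, 77, 83, 67, 88, 62, 75, 76] (no swap needed)
extract-min → returns 1:
  remove root 1; move last element 76 to root → [76, 28, 10, 46, 42, 32, 34, 80, 77, 83, 67, 88, 62, 75]
  76 vs smaller child 10 at index 2, swap → [10, 28, 76, 46, 42, 32, 34, 80, 77, 83, 67, 88, 62, 75]
  76 vs smaller child 32 at index 5, swap → [10, 28, 32, 46, 42, 76, 34, 80, 77, 83, 67, 88, 62, 75]
  76 vs smaller child 62 at index 12, swap → [10, 28, 32, 46, 42, 62, 34, 80, 77, 83, 67, 88, 76, 75]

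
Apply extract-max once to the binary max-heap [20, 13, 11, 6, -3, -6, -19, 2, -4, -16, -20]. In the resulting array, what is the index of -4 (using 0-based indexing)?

remove root 20; move last element -20 to root → [-20, 13, 11, 6, -3, -6, -19, 2, -4, -16]
-20 vs larger child 13 at index 1, swap → [13, -20, 11, 6, -3, -6, -19, 2, -4, -16]
-20 vs larger child 6 at index 3, swap → [13, 6, 11, -20, -3, -6, -19, 2, -4, -16]
-20 vs larger child 2 at index 7, swap → [13, 6, 11, 2, -3, -6, -19, -20, -4, -16]
resulting array: [13, 6, 11, 2, -3, -6, -19, -20, -4, -16]

8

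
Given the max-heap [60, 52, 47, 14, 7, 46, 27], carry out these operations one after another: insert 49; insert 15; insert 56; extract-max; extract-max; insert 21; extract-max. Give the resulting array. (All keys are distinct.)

insert 49:
  append 49 at index 7 → [60, 52, 47, 14, 7, 46, 27, 49]
  49 > parent 14 at index 3, swap → [60, 52, 47, 49, 7, 46, 27, 14]
insert 15:
  append 15 at index 8 → [60, 52, 47, 49, 7, 46, 27, 14, 15] (no swap needed)
insert 56:
  append 56 at index 9 → [60, 52, 47, 49, 7, 46, 27, 14, 15, 56]
  56 > parent 7 at index 4, swap → [60, 52, 47, 49, 56, 46, 27, 14, 15, 7]
  56 > parent 52 at index 1, swap → [60, 56, 47, 49, 52, 46, 27, 14, 15, 7]
extract-max → returns 60:
  remove root 60; move last element 7 to root → [7, 56, 47, 49, 52, 46, 27, 14, 15]
  7 vs larger child 56 at index 1, swap → [56, 7, 47, 49, 52, 46, 27, 14, 15]
  7 vs larger child 52 at index 4, swap → [56, 52, 47, 49, 7, 46, 27, 14, 15]
extract-max → returns 56:
  remove root 56; move last element 15 to root → [15, 52, 47, 49, 7, 46, 27, 14]
  15 vs larger child 52 at index 1, swap → [52, 15, 47, 49, 7, 46, 27, 14]
  15 vs larger child 49 at index 3, swap → [52, 49, 47, 15, 7, 46, 27, 14]
insert 21:
  append 21 at index 8 → [52, 49, 47, 15, 7, 46, 27, 14, 21]
  21 > parent 15 at index 3, swap → [52, 49, 47, 21, 7, 46, 27, 14, 15]
extract-max → returns 52:
  remove root 52; move last element 15 to root → [15, 49, 47, 21, 7, 46, 27, 14]
  15 vs larger child 49 at index 1, swap → [49, 15, 47, 21, 7, 46, 27, 14]
  15 vs larger child 21 at index 3, swap → [49, 21, 47, 15, 7, 46, 27, 14]

[49, 21, 47, 15, 7, 46, 27, 14]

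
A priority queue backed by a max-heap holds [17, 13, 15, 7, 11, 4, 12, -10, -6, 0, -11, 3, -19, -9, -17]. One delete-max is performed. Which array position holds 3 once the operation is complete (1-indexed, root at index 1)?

remove root 17; move last element -17 to root → [-17, 13, 15, 7, 11, 4, 12, -10, -6, 0, -11, 3, -19, -9]
-17 vs larger child 15 at index 3, swap → [15, 13, -17, 7, 11, 4, 12, -10, -6, 0, -11, 3, -19, -9]
-17 vs larger child 12 at index 7, swap → [15, 13, 12, 7, 11, 4, -17, -10, -6, 0, -11, 3, -19, -9]
-17 vs only child -9 at index 14, swap → [15, 13, 12, 7, 11, 4, -9, -10, -6, 0, -11, 3, -19, -17]
resulting array: [15, 13, 12, 7, 11, 4, -9, -10, -6, 0, -11, 3, -19, -17]

12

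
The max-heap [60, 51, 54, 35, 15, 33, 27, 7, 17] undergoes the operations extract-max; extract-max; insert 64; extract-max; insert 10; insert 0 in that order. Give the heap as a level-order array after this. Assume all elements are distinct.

extract-max → returns 60:
  remove root 60; move last element 17 to root → [17, 51, 54, 35, 15, 33, 27, 7]
  17 vs larger child 54 at index 2, swap → [54, 51, 17, 35, 15, 33, 27, 7]
  17 vs larger child 33 at index 5, swap → [54, 51, 33, 35, 15, 17, 27, 7]
extract-max → returns 54:
  remove root 54; move last element 7 to root → [7, 51, 33, 35, 15, 17, 27]
  7 vs larger child 51 at index 1, swap → [51, 7, 33, 35, 15, 17, 27]
  7 vs larger child 35 at index 3, swap → [51, 35, 33, 7, 15, 17, 27]
insert 64:
  append 64 at index 7 → [51, 35, 33, 7, 15, 17, 27, 64]
  64 > parent 7 at index 3, swap → [51, 35, 33, 64, 15, 17, 27, 7]
  64 > parent 35 at index 1, swap → [51, 64, 33, 35, 15, 17, 27, 7]
  64 > parent 51 at index 0, swap → [64, 51, 33, 35, 15, 17, 27, 7]
extract-max → returns 64:
  remove root 64; move last element 7 to root → [7, 51, 33, 35, 15, 17, 27]
  7 vs larger child 51 at index 1, swap → [51, 7, 33, 35, 15, 17, 27]
  7 vs larger child 35 at index 3, swap → [51, 35, 33, 7, 15, 17, 27]
insert 10:
  append 10 at index 7 → [51, 35, 33, 7, 15, 17, 27, 10]
  10 > parent 7 at index 3, swap → [51, 35, 33, 10, 15, 17, 27, 7]
insert 0:
  append 0 at index 8 → [51, 35, 33, 10, 15, 17, 27, 7, 0] (no swap needed)

[51, 35, 33, 10, 15, 17, 27, 7, 0]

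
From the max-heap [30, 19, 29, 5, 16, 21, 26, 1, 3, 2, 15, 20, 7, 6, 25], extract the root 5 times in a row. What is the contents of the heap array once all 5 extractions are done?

extract-max #1 returns 30:
  remove root 30; move last element 25 to root → [25, 19, 29, 5, 16, 21, 26, 1, 3, 2, 15, 20, 7, 6]
  25 vs larger child 29 at index 2, swap → [29, 19, 25, 5, 16, 21, 26, 1, 3, 2, 15, 20, 7, 6]
  25 vs larger child 26 at index 6, swap → [29, 19, 26, 5, 16, 21, 25, 1, 3, 2, 15, 20, 7, 6]
extract-max #2 returns 29:
  remove root 29; move last element 6 to root → [6, 19, 26, 5, 16, 21, 25, 1, 3, 2, 15, 20, 7]
  6 vs larger child 26 at index 2, swap → [26, 19, 6, 5, 16, 21, 25, 1, 3, 2, 15, 20, 7]
  6 vs larger child 25 at index 6, swap → [26, 19, 25, 5, 16, 21, 6, 1, 3, 2, 15, 20, 7]
extract-max #3 returns 26:
  remove root 26; move last element 7 to root → [7, 19, 25, 5, 16, 21, 6, 1, 3, 2, 15, 20]
  7 vs larger child 25 at index 2, swap → [25, 19, 7, 5, 16, 21, 6, 1, 3, 2, 15, 20]
  7 vs larger child 21 at index 5, swap → [25, 19, 21, 5, 16, 7, 6, 1, 3, 2, 15, 20]
  7 vs only child 20 at index 11, swap → [25, 19, 21, 5, 16, 20, 6, 1, 3, 2, 15, 7]
extract-max #4 returns 25:
  remove root 25; move last element 7 to root → [7, 19, 21, 5, 16, 20, 6, 1, 3, 2, 15]
  7 vs larger child 21 at index 2, swap → [21, 19, 7, 5, 16, 20, 6, 1, 3, 2, 15]
  7 vs larger child 20 at index 5, swap → [21, 19, 20, 5, 16, 7, 6, 1, 3, 2, 15]
extract-max #5 returns 21:
  remove root 21; move last element 15 to root → [15, 19, 20, 5, 16, 7, 6, 1, 3, 2]
  15 vs larger child 20 at index 2, swap → [20, 19, 15, 5, 16, 7, 6, 1, 3, 2]

[20, 19, 15, 5, 16, 7, 6, 1, 3, 2]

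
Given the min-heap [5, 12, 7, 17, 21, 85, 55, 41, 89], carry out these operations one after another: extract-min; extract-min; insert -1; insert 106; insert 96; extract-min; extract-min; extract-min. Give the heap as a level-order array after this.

extract-min → returns 5:
  remove root 5; move last element 89 to root → [89, 12, 7, 17, 21, 85, 55, 41]
  89 vs smaller child 7 at index 2, swap → [7, 12, 89, 17, 21, 85, 55, 41]
  89 vs smaller child 55 at index 6, swap → [7, 12, 55, 17, 21, 85, 89, 41]
extract-min → returns 7:
  remove root 7; move last element 41 to root → [41, 12, 55, 17, 21, 85, 89]
  41 vs smaller child 12 at index 1, swap → [12, 41, 55, 17, 21, 85, 89]
  41 vs smaller child 17 at index 3, swap → [12, 17, 55, 41, 21, 85, 89]
insert -1:
  append -1 at index 7 → [12, 17, 55, 41, 21, 85, 89, -1]
  -1 < parent 41 at index 3, swap → [12, 17, 55, -1, 21, 85, 89, 41]
  -1 < parent 17 at index 1, swap → [12, -1, 55, 17, 21, 85, 89, 41]
  -1 < parent 12 at index 0, swap → [-1, 12, 55, 17, 21, 85, 89, 41]
insert 106:
  append 106 at index 8 → [-1, 12, 55, 17, 21, 85, 89, 41, 106] (no swap needed)
insert 96:
  append 96 at index 9 → [-1, 12, 55, 17, 21, 85, 89, 41, 106, 96] (no swap needed)
extract-min → returns -1:
  remove root -1; move last element 96 to root → [96, 12, 55, 17, 21, 85, 89, 41, 106]
  96 vs smaller child 12 at index 1, swap → [12, 96, 55, 17, 21, 85, 89, 41, 106]
  96 vs smaller child 17 at index 3, swap → [12, 17, 55, 96, 21, 85, 89, 41, 106]
  96 vs smaller child 41 at index 7, swap → [12, 17, 55, 41, 21, 85, 89, 96, 106]
extract-min → returns 12:
  remove root 12; move last element 106 to root → [106, 17, 55, 41, 21, 85, 89, 96]
  106 vs smaller child 17 at index 1, swap → [17, 106, 55, 41, 21, 85, 89, 96]
  106 vs smaller child 21 at index 4, swap → [17, 21, 55, 41, 106, 85, 89, 96]
extract-min → returns 17:
  remove root 17; move last element 96 to root → [96, 21, 55, 41, 106, 85, 89]
  96 vs smaller child 21 at index 1, swap → [21, 96, 55, 41, 106, 85, 89]
  96 vs smaller child 41 at index 3, swap → [21, 41, 55, 96, 106, 85, 89]

[21, 41, 55, 96, 106, 85, 89]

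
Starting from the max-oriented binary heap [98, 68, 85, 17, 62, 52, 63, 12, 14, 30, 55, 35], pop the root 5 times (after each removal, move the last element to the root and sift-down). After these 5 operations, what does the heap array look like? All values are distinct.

[55, 17, 52, 12, 14, 30, 35]

extract-max #1 returns 98:
  remove root 98; move last element 35 to root → [35, 68, 85, 17, 62, 52, 63, 12, 14, 30, 55]
  35 vs larger child 85 at index 2, swap → [85, 68, 35, 17, 62, 52, 63, 12, 14, 30, 55]
  35 vs larger child 63 at index 6, swap → [85, 68, 63, 17, 62, 52, 35, 12, 14, 30, 55]
extract-max #2 returns 85:
  remove root 85; move last element 55 to root → [55, 68, 63, 17, 62, 52, 35, 12, 14, 30]
  55 vs larger child 68 at index 1, swap → [68, 55, 63, 17, 62, 52, 35, 12, 14, 30]
  55 vs larger child 62 at index 4, swap → [68, 62, 63, 17, 55, 52, 35, 12, 14, 30]
extract-max #3 returns 68:
  remove root 68; move last element 30 to root → [30, 62, 63, 17, 55, 52, 35, 12, 14]
  30 vs larger child 63 at index 2, swap → [63, 62, 30, 17, 55, 52, 35, 12, 14]
  30 vs larger child 52 at index 5, swap → [63, 62, 52, 17, 55, 30, 35, 12, 14]
extract-max #4 returns 63:
  remove root 63; move last element 14 to root → [14, 62, 52, 17, 55, 30, 35, 12]
  14 vs larger child 62 at index 1, swap → [62, 14, 52, 17, 55, 30, 35, 12]
  14 vs larger child 55 at index 4, swap → [62, 55, 52, 17, 14, 30, 35, 12]
extract-max #5 returns 62:
  remove root 62; move last element 12 to root → [12, 55, 52, 17, 14, 30, 35]
  12 vs larger child 55 at index 1, swap → [55, 12, 52, 17, 14, 30, 35]
  12 vs larger child 17 at index 3, swap → [55, 17, 52, 12, 14, 30, 35]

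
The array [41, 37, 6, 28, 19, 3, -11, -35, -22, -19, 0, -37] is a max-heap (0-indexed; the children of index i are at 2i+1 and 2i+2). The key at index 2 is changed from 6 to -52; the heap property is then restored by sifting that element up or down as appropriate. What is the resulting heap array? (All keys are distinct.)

[41, 37, 3, 28, 19, -37, -11, -35, -22, -19, 0, -52]

set index 2 from 6 to -52 → [41, 37, -52, 28, 19, 3, -11, -35, -22, -19, 0, -37]
-52 vs larger child 3 at index 5, swap → [41, 37, 3, 28, 19, -52, -11, -35, -22, -19, 0, -37]
-52 vs only child -37 at index 11, swap → [41, 37, 3, 28, 19, -37, -11, -35, -22, -19, 0, -52]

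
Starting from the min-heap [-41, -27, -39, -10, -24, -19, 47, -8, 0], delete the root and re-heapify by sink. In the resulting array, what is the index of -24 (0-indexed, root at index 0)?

4

remove root -41; move last element 0 to root → [0, -27, -39, -10, -24, -19, 47, -8]
0 vs smaller child -39 at index 2, swap → [-39, -27, 0, -10, -24, -19, 47, -8]
0 vs smaller child -19 at index 5, swap → [-39, -27, -19, -10, -24, 0, 47, -8]
resulting array: [-39, -27, -19, -10, -24, 0, 47, -8]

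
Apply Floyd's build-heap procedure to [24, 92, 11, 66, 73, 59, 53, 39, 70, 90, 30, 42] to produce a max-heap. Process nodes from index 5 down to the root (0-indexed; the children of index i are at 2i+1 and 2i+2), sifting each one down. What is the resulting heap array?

[92, 90, 59, 70, 73, 42, 53, 39, 66, 24, 30, 11]

sift down from index 5: already satisfies heap property
sift down from index 4:
  73 vs larger child 90 at index 9, swap → [24, 92, 11, 66, 90, 59, 53, 39, 70, 73, 30, 42]
sift down from index 3:
  66 vs larger child 70 at index 8, swap → [24, 92, 11, 70, 90, 59, 53, 39, 66, 73, 30, 42]
sift down from index 2:
  11 vs larger child 59 at index 5, swap → [24, 92, 59, 70, 90, 11, 53, 39, 66, 73, 30, 42]
  11 vs only child 42 at index 11, swap → [24, 92, 59, 70, 90, 42, 53, 39, 66, 73, 30, 11]
sift down from index 1: already satisfies heap property
sift down from index 0:
  24 vs larger child 92 at index 1, swap → [92, 24, 59, 70, 90, 42, 53, 39, 66, 73, 30, 11]
  24 vs larger child 90 at index 4, swap → [92, 90, 59, 70, 24, 42, 53, 39, 66, 73, 30, 11]
  24 vs larger child 73 at index 9, swap → [92, 90, 59, 70, 73, 42, 53, 39, 66, 24, 30, 11]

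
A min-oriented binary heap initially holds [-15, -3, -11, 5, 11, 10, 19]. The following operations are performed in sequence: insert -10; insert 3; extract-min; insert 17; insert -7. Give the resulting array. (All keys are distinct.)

insert -10:
  append -10 at index 7 → [-15, -3, -11, 5, 11, 10, 19, -10]
  -10 < parent 5 at index 3, swap → [-15, -3, -11, -10, 11, 10, 19, 5]
  -10 < parent -3 at index 1, swap → [-15, -10, -11, -3, 11, 10, 19, 5]
insert 3:
  append 3 at index 8 → [-15, -10, -11, -3, 11, 10, 19, 5, 3] (no swap needed)
extract-min → returns -15:
  remove root -15; move last element 3 to root → [3, -10, -11, -3, 11, 10, 19, 5]
  3 vs smaller child -11 at index 2, swap → [-11, -10, 3, -3, 11, 10, 19, 5]
insert 17:
  append 17 at index 8 → [-11, -10, 3, -3, 11, 10, 19, 5, 17] (no swap needed)
insert -7:
  append -7 at index 9 → [-11, -10, 3, -3, 11, 10, 19, 5, 17, -7]
  -7 < parent 11 at index 4, swap → [-11, -10, 3, -3, -7, 10, 19, 5, 17, 11]

[-11, -10, 3, -3, -7, 10, 19, 5, 17, 11]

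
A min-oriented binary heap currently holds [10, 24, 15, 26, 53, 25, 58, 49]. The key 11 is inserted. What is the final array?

append 11 at index 8 → [10, 24, 15, 26, 53, 25, 58, 49, 11]
11 < parent 26 at index 3, swap → [10, 24, 15, 11, 53, 25, 58, 49, 26]
11 < parent 24 at index 1, swap → [10, 11, 15, 24, 53, 25, 58, 49, 26]

[10, 11, 15, 24, 53, 25, 58, 49, 26]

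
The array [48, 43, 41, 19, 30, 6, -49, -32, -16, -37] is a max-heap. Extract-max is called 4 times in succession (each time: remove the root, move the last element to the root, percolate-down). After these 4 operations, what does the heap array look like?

[19, -32, 6, -49, -37, -16]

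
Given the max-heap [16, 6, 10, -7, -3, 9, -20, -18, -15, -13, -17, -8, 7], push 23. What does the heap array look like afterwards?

[23, 6, 16, -7, -3, 9, 10, -18, -15, -13, -17, -8, 7, -20]

append 23 at index 13 → [16, 6, 10, -7, -3, 9, -20, -18, -15, -13, -17, -8, 7, 23]
23 > parent -20 at index 6, swap → [16, 6, 10, -7, -3, 9, 23, -18, -15, -13, -17, -8, 7, -20]
23 > parent 10 at index 2, swap → [16, 6, 23, -7, -3, 9, 10, -18, -15, -13, -17, -8, 7, -20]
23 > parent 16 at index 0, swap → [23, 6, 16, -7, -3, 9, 10, -18, -15, -13, -17, -8, 7, -20]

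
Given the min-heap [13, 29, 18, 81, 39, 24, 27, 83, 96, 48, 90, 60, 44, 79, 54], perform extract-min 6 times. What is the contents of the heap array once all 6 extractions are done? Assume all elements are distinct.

extract-min #1 returns 13:
  remove root 13; move last element 54 to root → [54, 29, 18, 81, 39, 24, 27, 83, 96, 48, 90, 60, 44, 79]
  54 vs smaller child 18 at index 2, swap → [18, 29, 54, 81, 39, 24, 27, 83, 96, 48, 90, 60, 44, 79]
  54 vs smaller child 24 at index 5, swap → [18, 29, 24, 81, 39, 54, 27, 83, 96, 48, 90, 60, 44, 79]
  54 vs smaller child 44 at index 12, swap → [18, 29, 24, 81, 39, 44, 27, 83, 96, 48, 90, 60, 54, 79]
extract-min #2 returns 18:
  remove root 18; move last element 79 to root → [79, 29, 24, 81, 39, 44, 27, 83, 96, 48, 90, 60, 54]
  79 vs smaller child 24 at index 2, swap → [24, 29, 79, 81, 39, 44, 27, 83, 96, 48, 90, 60, 54]
  79 vs smaller child 27 at index 6, swap → [24, 29, 27, 81, 39, 44, 79, 83, 96, 48, 90, 60, 54]
extract-min #3 returns 24:
  remove root 24; move last element 54 to root → [54, 29, 27, 81, 39, 44, 79, 83, 96, 48, 90, 60]
  54 vs smaller child 27 at index 2, swap → [27, 29, 54, 81, 39, 44, 79, 83, 96, 48, 90, 60]
  54 vs smaller child 44 at index 5, swap → [27, 29, 44, 81, 39, 54, 79, 83, 96, 48, 90, 60]
extract-min #4 returns 27:
  remove root 27; move last element 60 to root → [60, 29, 44, 81, 39, 54, 79, 83, 96, 48, 90]
  60 vs smaller child 29 at index 1, swap → [29, 60, 44, 81, 39, 54, 79, 83, 96, 48, 90]
  60 vs smaller child 39 at index 4, swap → [29, 39, 44, 81, 60, 54, 79, 83, 96, 48, 90]
  60 vs smaller child 48 at index 9, swap → [29, 39, 44, 81, 48, 54, 79, 83, 96, 60, 90]
extract-min #5 returns 29:
  remove root 29; move last element 90 to root → [90, 39, 44, 81, 48, 54, 79, 83, 96, 60]
  90 vs smaller child 39 at index 1, swap → [39, 90, 44, 81, 48, 54, 79, 83, 96, 60]
  90 vs smaller child 48 at index 4, swap → [39, 48, 44, 81, 90, 54, 79, 83, 96, 60]
  90 vs only child 60 at index 9, swap → [39, 48, 44, 81, 60, 54, 79, 83, 96, 90]
extract-min #6 returns 39:
  remove root 39; move last element 90 to root → [90, 48, 44, 81, 60, 54, 79, 83, 96]
  90 vs smaller child 44 at index 2, swap → [44, 48, 90, 81, 60, 54, 79, 83, 96]
  90 vs smaller child 54 at index 5, swap → [44, 48, 54, 81, 60, 90, 79, 83, 96]

[44, 48, 54, 81, 60, 90, 79, 83, 96]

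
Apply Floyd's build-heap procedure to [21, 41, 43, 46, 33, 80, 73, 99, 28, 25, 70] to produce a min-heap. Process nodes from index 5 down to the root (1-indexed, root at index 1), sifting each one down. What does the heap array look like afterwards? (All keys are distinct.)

sift down from index 5:
  33 vs smaller child 25 at index 10, swap → [21, 41, 43, 46, 25, 80, 73, 99, 28, 33, 70]
sift down from index 4:
  46 vs smaller child 28 at index 9, swap → [21, 41, 43, 28, 25, 80, 73, 99, 46, 33, 70]
sift down from index 3: already satisfies heap property
sift down from index 2:
  41 vs smaller child 25 at index 5, swap → [21, 25, 43, 28, 41, 80, 73, 99, 46, 33, 70]
  41 vs smaller child 33 at index 10, swap → [21, 25, 43, 28, 33, 80, 73, 99, 46, 41, 70]
sift down from index 1: already satisfies heap property

[21, 25, 43, 28, 33, 80, 73, 99, 46, 41, 70]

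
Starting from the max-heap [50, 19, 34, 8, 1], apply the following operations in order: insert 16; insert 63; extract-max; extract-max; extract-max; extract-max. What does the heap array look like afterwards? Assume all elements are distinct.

[16, 8, 1]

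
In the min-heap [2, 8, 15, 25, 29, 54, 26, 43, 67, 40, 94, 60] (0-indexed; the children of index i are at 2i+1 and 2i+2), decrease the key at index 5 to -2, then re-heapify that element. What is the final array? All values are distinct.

[-2, 8, 2, 25, 29, 15, 26, 43, 67, 40, 94, 60]

set index 5 from 54 to -2 → [2, 8, 15, 25, 29, -2, 26, 43, 67, 40, 94, 60]
-2 < parent 15 at index 2, swap → [2, 8, -2, 25, 29, 15, 26, 43, 67, 40, 94, 60]
-2 < parent 2 at index 0, swap → [-2, 8, 2, 25, 29, 15, 26, 43, 67, 40, 94, 60]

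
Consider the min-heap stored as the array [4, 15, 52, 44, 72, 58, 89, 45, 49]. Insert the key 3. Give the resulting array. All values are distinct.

[3, 4, 52, 44, 15, 58, 89, 45, 49, 72]

append 3 at index 9 → [4, 15, 52, 44, 72, 58, 89, 45, 49, 3]
3 < parent 72 at index 4, swap → [4, 15, 52, 44, 3, 58, 89, 45, 49, 72]
3 < parent 15 at index 1, swap → [4, 3, 52, 44, 15, 58, 89, 45, 49, 72]
3 < parent 4 at index 0, swap → [3, 4, 52, 44, 15, 58, 89, 45, 49, 72]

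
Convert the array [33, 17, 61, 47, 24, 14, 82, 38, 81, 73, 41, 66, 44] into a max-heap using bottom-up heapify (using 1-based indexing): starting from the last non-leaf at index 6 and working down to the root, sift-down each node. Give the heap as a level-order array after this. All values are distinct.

[82, 81, 66, 47, 73, 44, 61, 38, 17, 24, 41, 14, 33]

sift down from index 6:
  14 vs larger child 66 at index 12, swap → [33, 17, 61, 47, 24, 66, 82, 38, 81, 73, 41, 14, 44]
sift down from index 5:
  24 vs larger child 73 at index 10, swap → [33, 17, 61, 47, 73, 66, 82, 38, 81, 24, 41, 14, 44]
sift down from index 4:
  47 vs larger child 81 at index 9, swap → [33, 17, 61, 81, 73, 66, 82, 38, 47, 24, 41, 14, 44]
sift down from index 3:
  61 vs larger child 82 at index 7, swap → [33, 17, 82, 81, 73, 66, 61, 38, 47, 24, 41, 14, 44]
sift down from index 2:
  17 vs larger child 81 at index 4, swap → [33, 81, 82, 17, 73, 66, 61, 38, 47, 24, 41, 14, 44]
  17 vs larger child 47 at index 9, swap → [33, 81, 82, 47, 73, 66, 61, 38, 17, 24, 41, 14, 44]
sift down from index 1:
  33 vs larger child 82 at index 3, swap → [82, 81, 33, 47, 73, 66, 61, 38, 17, 24, 41, 14, 44]
  33 vs larger child 66 at index 6, swap → [82, 81, 66, 47, 73, 33, 61, 38, 17, 24, 41, 14, 44]
  33 vs larger child 44 at index 13, swap → [82, 81, 66, 47, 73, 44, 61, 38, 17, 24, 41, 14, 33]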